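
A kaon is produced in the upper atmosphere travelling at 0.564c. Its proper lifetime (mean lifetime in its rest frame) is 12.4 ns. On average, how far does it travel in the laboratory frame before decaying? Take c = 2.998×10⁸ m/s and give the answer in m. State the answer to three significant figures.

2.54 m

Lorentz factor: γ = (1 − 0.318096)^(−1/2) = 1.211.
Lab-frame lifetime: Δt = γτ = 1.211 × 12.4 ns = 15.016 ns.
Distance: d = vΔt = 0.564 × 2.998×10⁸ m/s × 1.5016×10^-8 s = 2.54 m.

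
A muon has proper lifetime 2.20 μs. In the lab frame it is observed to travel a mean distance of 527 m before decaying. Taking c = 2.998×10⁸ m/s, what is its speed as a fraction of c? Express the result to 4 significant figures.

Lab distance = (lab lifetime)·v = γτ·βc, so βγ = d/(cτ) = 527.0/(2.998×10⁸ × 2.200×10^-6) = 0.79902.
With βγ = 0.79902: γ² = 1 + (βγ)² = 1.638433, and β = (βγ)/γ = 0.79902/1.28001 = 0.6242.

0.6242c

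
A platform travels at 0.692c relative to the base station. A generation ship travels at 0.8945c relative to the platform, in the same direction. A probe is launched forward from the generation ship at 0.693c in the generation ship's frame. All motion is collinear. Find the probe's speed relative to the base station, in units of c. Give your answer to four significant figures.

First combine the probe and generation ship (S''→S'): u₁ = (0.693 + 0.8945)/(1 + 0.693×0.8945) = 1.5875/1.6198885 = 0.98001.
Then combine with the platform (S'→S): u = (0.98001 + 0.692)/(1 + 0.98001×0.692) = 1.67201/1.67816692 = 0.99633.

0.9963c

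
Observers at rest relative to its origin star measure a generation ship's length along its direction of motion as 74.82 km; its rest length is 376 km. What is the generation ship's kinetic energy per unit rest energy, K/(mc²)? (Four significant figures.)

γ = L₀/L = 376/74.82 = 5.02539.
Since K = (γ−1)mc², K/(mc²) = 5.02539 − 1 = 4.025.

4.025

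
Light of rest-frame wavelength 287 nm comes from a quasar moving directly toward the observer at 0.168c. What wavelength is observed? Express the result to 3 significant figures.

242 nm

Relativistic Doppler for wavelength: λ_obs = λ_src · √((1−β)/(1+β)).
With β = 0.168: factor = √(0.832/1.168) = 0.844.
λ_obs = 287 × 0.844 = 242 nm.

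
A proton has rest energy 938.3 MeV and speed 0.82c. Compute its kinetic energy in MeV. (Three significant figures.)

701 MeV

γ = 1/√(1 − β²) = 1/√(1 − 0.6724) = 1/√0.3276 = 1/0.572364 = 1.74714.
Kinetic energy: K = (γ − 1)mc² = (1.74714 − 1) × 938.3 MeV = 0.74714 × 938.3 = 701 MeV.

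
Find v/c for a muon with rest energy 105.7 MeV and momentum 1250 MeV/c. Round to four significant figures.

0.9964

βγ = pc/(mc²) = 1250/105.7 = 11.826.
Since γ² = 1 + (βγ)² = 140.854, γ = √140.854 = 11.8682, and β = (βγ)/γ = 11.826/11.8682 = 0.9964.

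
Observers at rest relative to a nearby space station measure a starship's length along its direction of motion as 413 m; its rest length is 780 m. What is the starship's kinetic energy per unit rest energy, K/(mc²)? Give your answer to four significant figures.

0.8886

From L = L₀/γ: γ = 780/413 = 1.88862.
K/(mc²) = γ − 1 = 1.88862 − 1 = 0.8886.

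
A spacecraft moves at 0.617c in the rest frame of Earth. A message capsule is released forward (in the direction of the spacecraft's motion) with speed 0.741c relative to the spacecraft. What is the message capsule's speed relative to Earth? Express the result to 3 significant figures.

In units of c, u = (u' + v)/(1 + u'v) with u' = 0.741 and v = 0.617.
Numerator: 0.741 + 0.617 = 1.358. Denominator: 1 + (0.741)(0.617) = 1.457197.
u = 1.358/1.457197 = 0.93193, so the speed is 0.932c.

0.932c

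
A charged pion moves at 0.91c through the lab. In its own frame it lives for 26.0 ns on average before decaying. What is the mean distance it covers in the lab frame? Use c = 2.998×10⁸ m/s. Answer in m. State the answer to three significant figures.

17.1 m

With β = 0.91, γ = 1/√(1 − 0.91²) = 1/√0.1719 = 2.4119.
Lab-frame lifetime: Δt = γτ = 2.4119 × 26.0 ns = 62.709 ns.
Distance: d = vΔt = 0.91 × 2.998×10⁸ m/s × 6.2709×10^-8 s = 17.1 m.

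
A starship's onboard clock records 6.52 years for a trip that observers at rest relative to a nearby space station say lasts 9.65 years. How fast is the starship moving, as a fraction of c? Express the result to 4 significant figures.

0.7372c

γ = Δt/Δτ = 9.65/6.52 = 1.4801.
β = √(1 − 1/γ²) = √(1 − 0.456476) = √0.543524 = 0.7372.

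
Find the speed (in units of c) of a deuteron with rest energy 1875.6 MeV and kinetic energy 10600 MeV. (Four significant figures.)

γ = 1 + K/(mc²) = 1 + 10600/1875.6 = 6.6515.
β = √(1 − 1/γ²) = √(1 − 0.0226027) = √0.9773973 = 0.9886.

0.9886c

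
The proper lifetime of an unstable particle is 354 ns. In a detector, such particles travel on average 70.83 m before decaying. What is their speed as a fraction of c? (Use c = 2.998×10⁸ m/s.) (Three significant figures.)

0.555c

Let x = d/(cτ) = 70.83 m / (2.998×10⁸ m/s × 3.540×10^-7 s) = 0.66739. Since d = βγcτ, x = βγ = β/√(1−β²).
Solving: β² = x²/(1+x²) = 0.445409/1.445409 = 0.308154, so β = 0.555.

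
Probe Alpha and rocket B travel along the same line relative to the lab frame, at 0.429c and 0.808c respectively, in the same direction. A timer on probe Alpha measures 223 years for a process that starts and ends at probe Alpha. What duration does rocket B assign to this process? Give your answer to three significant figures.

Transform probe Alpha's velocity into rocket B's frame: (0.429 − 0.808)/(1 − 0.429·0.808) = −0.379/0.653368, so the relative speed is 0.58007c.
At |u| = 0.58007c, γ = (1 − 0.336481)^(−1/2) = 1.2276.
Probe Alpha's interval is proper; time dilation gives Δt_B = γΔτ = 1.2276 × 223 years = 274 years.

274 years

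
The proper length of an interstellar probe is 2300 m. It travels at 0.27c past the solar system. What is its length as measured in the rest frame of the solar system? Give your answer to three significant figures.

2210 m

β² = 0.0729, so γ = 1/√0.9271 = 1.0386.
Along the direction of motion the measured length is L₀/γ = 2300/1.0386 = 2210 m.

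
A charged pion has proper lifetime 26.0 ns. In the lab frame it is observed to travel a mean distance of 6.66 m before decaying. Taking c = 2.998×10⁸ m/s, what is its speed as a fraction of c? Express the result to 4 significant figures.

Let x = d/(cτ) = 6.660 m / (2.998×10⁸ m/s × 2.600×10^-8 s) = 0.85442. Since d = βγcτ, x = βγ = β/√(1−β²).
Solving: β² = x²/(1+x²) = 0.730034/1.730034 = 0.421977, so β = 0.6496.

0.6496c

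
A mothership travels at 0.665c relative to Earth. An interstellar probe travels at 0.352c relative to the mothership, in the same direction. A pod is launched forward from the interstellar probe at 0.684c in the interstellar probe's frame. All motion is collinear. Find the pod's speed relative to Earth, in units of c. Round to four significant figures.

Apply u = (u'+v)/(1+u'v) twice. Pod in the mothership frame: (0.684+0.352)/(1+0.684·0.352) = 1.036/1.240768 = 0.83497c.
That velocity, transformed to the rest frame of Earth: (0.83497+0.665)/(1+0.83497·0.665) = 1.49997/1.55525505 = 0.96445c.

0.9645c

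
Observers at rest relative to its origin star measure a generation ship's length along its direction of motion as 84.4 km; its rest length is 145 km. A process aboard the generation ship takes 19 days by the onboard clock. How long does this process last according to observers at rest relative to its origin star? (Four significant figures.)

32.64 days

γ = L₀/L = 145/84.4 = 1.71801.
Δt = γΔτ = 1.71801 × 19 = 32.64 days.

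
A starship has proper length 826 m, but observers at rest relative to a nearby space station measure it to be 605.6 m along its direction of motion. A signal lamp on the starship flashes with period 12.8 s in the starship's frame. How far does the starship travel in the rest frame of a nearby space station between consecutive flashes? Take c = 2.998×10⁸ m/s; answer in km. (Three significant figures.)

Length contraction gives γ = L₀/L = 826/605.6 = 1.36394.
β = √(1 − 1/γ²) = 0.68005. Lab-frame period = γτ = 1.36394×12.8 s = 17.458 s. Distance = βc × γτ = 0.68005 × 2.998×10⁸ m/s × 17.458 s = 3.5593×10^9 m = 3.56×10^6 km.

3.56×10^6 km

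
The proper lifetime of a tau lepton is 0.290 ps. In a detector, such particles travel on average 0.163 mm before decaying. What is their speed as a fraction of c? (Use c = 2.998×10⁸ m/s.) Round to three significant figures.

Let x = d/(cτ) = 1.630×10^-4 m / (2.998×10⁸ m/s × 2.900×10^-13 s) = 1.8748. Since d = βγcτ, x = βγ = β/√(1−β²).
Solving: β² = x²/(1+x²) = 3.51488/4.51488 = 0.77851, so β = 0.882.

0.882c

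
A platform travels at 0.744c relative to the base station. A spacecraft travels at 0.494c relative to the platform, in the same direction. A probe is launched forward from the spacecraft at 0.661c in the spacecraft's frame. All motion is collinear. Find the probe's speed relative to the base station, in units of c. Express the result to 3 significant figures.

Compose velocities in two stages. Stage 1 (into S'): u₁ = (0.661+0.494)/(1+0.661×0.494) = 0.87069.
Stage 2 (into S): u = (0.87069+0.744)/(1+0.87069×0.744) = 0.97991, so the speed is 0.980c.

0.980c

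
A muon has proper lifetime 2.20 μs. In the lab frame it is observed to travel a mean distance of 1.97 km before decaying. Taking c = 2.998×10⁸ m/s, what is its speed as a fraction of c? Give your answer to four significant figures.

d = βγcτ ⇒ βγ = d/(cτ) = 1970 m / (659.56 m) = 2.9868.
β = (βγ)/√(1+(βγ)²) = 2.9868/√9.92097 = 0.9483.

0.9483c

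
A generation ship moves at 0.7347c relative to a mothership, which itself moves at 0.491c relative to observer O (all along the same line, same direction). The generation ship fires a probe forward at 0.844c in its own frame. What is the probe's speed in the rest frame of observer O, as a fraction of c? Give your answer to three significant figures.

Apply u = (u'+v)/(1+u'v) twice. Probe in the mothership frame: (0.844+0.7347)/(1+0.844·0.7347) = 1.5787/1.6200868 = 0.97445c.
That velocity, transformed to the rest frame of observer O: (0.97445+0.491)/(1+0.97445·0.491) = 1.46545/1.47845495 = 0.9912c.

0.991c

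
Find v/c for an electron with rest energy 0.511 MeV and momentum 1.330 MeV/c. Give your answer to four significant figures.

0.9335

pc/(mc²) = 1.330/0.511 = 2.6027 = βγ = β/√(1−β²).
So β² = x²/(1 + x²) with x = 2.6027: x² = 6.77405, β² = 6.77405/7.77405 = 0.871367, β = 0.9335.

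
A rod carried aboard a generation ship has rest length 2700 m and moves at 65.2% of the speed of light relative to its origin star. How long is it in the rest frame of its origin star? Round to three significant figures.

β² = 0.425104, so γ = 1/√0.574896 = 1.3189.
Along the direction of motion the measured length is L₀/γ = 2700/1.3189 = 2050 m.

2050 m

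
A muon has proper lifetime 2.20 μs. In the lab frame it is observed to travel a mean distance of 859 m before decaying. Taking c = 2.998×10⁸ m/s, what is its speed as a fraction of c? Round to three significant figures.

Let x = d/(cτ) = 859.0 m / (2.998×10⁸ m/s × 2.200×10^-6 s) = 1.3024. Since d = βγcτ, x = βγ = β/√(1−β²).
Solving: β² = x²/(1+x²) = 1.69625/2.69625 = 0.629115, so β = 0.793.

0.793c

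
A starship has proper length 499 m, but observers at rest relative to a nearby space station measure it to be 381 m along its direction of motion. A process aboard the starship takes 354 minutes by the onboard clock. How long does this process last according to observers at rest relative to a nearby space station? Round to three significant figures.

From L = L₀/γ: γ = 499/381 = 1.30971.
Δt = γΔτ = 1.30971 × 354 = 464 minutes.

464 minutes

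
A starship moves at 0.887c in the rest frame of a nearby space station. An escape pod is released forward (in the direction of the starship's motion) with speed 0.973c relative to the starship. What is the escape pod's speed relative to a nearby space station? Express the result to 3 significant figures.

0.998c

In units of c, u = (u' + v)/(1 + u'v) with u' = 0.973 and v = 0.887.
Numerator: 0.973 + 0.887 = 1.86. Denominator: 1 + (0.973)(0.887) = 1.863051.
u = 1.86/1.863051 = 0.99836, so the speed is 0.998c.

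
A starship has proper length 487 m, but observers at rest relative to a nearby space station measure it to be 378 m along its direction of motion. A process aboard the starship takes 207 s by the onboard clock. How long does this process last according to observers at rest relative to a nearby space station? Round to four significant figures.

From L = L₀/γ: γ = 487/378 = 1.28836.
The same γ dilates the second interval: 1.28836 × 207 s = 266.7 s.

266.7 s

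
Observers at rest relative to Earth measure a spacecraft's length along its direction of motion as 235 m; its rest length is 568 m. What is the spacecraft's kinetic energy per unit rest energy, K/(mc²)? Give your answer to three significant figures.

1.42

From L = L₀/γ: γ = 568/235 = 2.41702.
K/(mc²) = γ − 1 = 2.41702 − 1 = 1.42.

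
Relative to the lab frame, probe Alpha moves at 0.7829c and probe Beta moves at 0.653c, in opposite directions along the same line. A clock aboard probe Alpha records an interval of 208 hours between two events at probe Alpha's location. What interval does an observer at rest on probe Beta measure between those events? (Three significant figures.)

667 hours

Transform probe Alpha's velocity into probe Beta's frame: (0.7829 + 0.653)/(1 + 0.7829·0.653) = 1.4359/1.5112337, so the relative speed is 0.95015c.
γ for this relative speed: γ = 1/√(1 − 0.902785) = 3.2073.
The clock on probe Alpha records proper time, so probe Beta measures Δt = γΔτ = 3.2073 × 208 = 667 hours.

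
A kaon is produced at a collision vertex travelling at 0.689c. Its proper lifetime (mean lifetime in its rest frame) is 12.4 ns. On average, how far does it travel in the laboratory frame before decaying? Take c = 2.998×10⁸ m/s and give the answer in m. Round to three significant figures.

3.53 m

γ = 1/√(1 − β²) = 1/√(1 − 0.474721) = 1/√0.525279 = 1/0.724761 = 1.3798.
Lab-frame lifetime: Δt = γτ = 1.3798 × 12.4 ns = 17.11 ns.
Distance: d = vΔt = 0.689 × 2.998×10⁸ m/s × 1.7110×10^-8 s = 3.53 m.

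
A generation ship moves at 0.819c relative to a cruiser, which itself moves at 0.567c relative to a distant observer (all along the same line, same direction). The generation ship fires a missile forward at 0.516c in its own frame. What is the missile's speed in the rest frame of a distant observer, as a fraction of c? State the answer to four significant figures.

Compose velocities in two stages. Stage 1 (into S'): u₁ = (0.516+0.819)/(1+0.516×0.819) = 0.93842.
Stage 2 (into S): u = (0.93842+0.567)/(1+0.93842×0.567) = 0.9826, so the speed is 0.9826c.

0.9826c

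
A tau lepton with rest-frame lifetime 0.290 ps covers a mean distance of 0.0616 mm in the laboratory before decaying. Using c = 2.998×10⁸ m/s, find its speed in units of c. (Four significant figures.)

0.5781c

Lab distance = (lab lifetime)·v = γτ·βc, so βγ = d/(cτ) = 6.160×10^-5/(2.998×10⁸ × 2.900×10^-13) = 0.70852.
With βγ = 0.70852: γ² = 1 + (βγ)² = 1.502001, and β = (βγ)/γ = 0.70852/1.22556 = 0.5781.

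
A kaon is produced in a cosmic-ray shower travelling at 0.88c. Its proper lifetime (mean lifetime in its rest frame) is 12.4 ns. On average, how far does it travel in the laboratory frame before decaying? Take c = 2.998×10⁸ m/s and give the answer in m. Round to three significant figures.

6.89 m

γ = 1/√(1 − β²) = 1/√(1 − 0.7744) = 1/√0.2256 = 1/0.474974 = 2.1054.
Lab-frame lifetime: Δt = γτ = 2.1054 × 12.4 ns = 26.107 ns.
Distance: d = vΔt = 0.88 × 2.998×10⁸ m/s × 2.6107×10^-8 s = 6.89 m.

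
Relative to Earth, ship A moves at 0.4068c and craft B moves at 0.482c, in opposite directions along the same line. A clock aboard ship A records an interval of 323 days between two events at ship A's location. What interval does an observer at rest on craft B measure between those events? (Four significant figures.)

Transform ship A's velocity into craft B's frame: (0.4068 + 0.482)/(1 + 0.4068·0.482) = 0.8888/1.1960776, so the relative speed is 0.7431c.
γ for this relative speed: γ = 1/√(1 − 0.552198) = 1.4944.
Ship A's interval is proper; time dilation gives Δt_B = γΔτ = 1.4944 × 323 days = 482.7 days.

482.7 days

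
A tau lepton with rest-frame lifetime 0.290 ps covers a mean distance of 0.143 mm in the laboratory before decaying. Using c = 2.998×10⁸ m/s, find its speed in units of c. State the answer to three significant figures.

0.854c

Let x = d/(cτ) = 1.430×10^-4 m / (2.998×10⁸ m/s × 2.900×10^-13 s) = 1.6448. Since d = βγcτ, x = βγ = β/√(1−β²).
Solving: β² = x²/(1+x²) = 2.70537/3.70537 = 0.730121, so β = 0.854.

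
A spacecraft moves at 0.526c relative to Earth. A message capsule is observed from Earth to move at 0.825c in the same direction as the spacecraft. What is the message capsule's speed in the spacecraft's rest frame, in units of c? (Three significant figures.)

0.528c

Transform to the spacecraft's frame: u' = (u − v)/(1 − uv/c²).
u' = (0.825 − 0.526)/(1 − 0.825×0.526) = 0.299/0.56605 = 0.52822.
Speed in the spacecraft's frame: 0.528c (in the same direction).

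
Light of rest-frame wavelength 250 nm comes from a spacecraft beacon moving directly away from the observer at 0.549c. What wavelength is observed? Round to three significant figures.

463 nm

Relativistic Doppler for wavelength: λ_obs = λ_src · √((1+β)/(1−β)).
With β = 0.549: factor = √(1.549/0.451) = 1.8533.
λ_obs = 250 × 1.8533 = 463 nm.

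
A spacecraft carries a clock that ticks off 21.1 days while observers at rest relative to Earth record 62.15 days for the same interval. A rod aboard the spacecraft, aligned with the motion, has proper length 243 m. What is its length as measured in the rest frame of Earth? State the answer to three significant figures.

From Δt = γΔτ: γ = 62.15/21.1 = 2.9455.
L = L₀/γ = 243/2.9455 = 82.5 m.

82.5 m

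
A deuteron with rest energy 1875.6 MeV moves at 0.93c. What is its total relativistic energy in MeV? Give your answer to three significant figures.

β² = 0.8649, so γ = 1/√0.1351 = 2.7206.
Total energy: E = γmc² = 2.7206 × 1875.6 MeV = 5100 MeV.

5100 MeV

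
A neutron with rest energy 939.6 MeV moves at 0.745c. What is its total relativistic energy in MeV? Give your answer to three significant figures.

Lorentz factor: γ = (1 − 0.555025)^(−1/2) = 1.4991.
Total energy: E = γmc² = 1.4991 × 939.6 MeV = 1410 MeV.

1410 MeV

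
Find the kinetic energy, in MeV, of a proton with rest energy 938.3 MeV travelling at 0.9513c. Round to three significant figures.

2110 MeV

Lorentz factor: γ = (1 − 0.90497169)^(−1/2) = 3.2439.
Kinetic energy: K = (γ − 1)mc² = (3.2439 − 1) × 938.3 MeV = 2.2439 × 938.3 = 2110 MeV.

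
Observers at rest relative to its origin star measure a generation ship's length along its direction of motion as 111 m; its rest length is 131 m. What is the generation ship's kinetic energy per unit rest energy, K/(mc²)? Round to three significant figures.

Length contraction gives γ = L₀/L = 131/111 = 1.18018.
Since K = (γ−1)mc², K/(mc²) = 1.18018 − 1 = 0.180.

0.180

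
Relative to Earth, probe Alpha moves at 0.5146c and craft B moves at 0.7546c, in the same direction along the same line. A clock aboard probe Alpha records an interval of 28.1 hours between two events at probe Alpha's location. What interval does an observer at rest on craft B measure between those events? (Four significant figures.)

Speed of probe Alpha in craft B's frame: u = (v_A − v_B)/(1 − v_A v_B/c²) = (0.5146 − 0.7546)/(1 − 0.5146×0.7546) = −0.24/0.61168284 = −0.39236; |u| = 0.39236c.
At |u| = 0.39236c, γ = (1 − 0.153946)^(−1/2) = 1.0872.
The clock on probe Alpha records proper time, so craft B measures Δt = γΔτ = 1.0872 × 28.1 = 30.55 hours.

30.55 hours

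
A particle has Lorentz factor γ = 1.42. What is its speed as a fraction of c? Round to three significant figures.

β = √(1 − 1/γ²) = √(1 − 1/2.0164) = √0.504067 = 0.710.

0.710c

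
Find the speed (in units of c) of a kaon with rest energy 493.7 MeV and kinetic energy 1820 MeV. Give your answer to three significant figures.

0.977c

K = (γ−1)mc², so γ = 1 + 1820/493.7 = 4.6864.
Then v/c = √(1 − γ⁻²) = √(1 − 0.0455325) = √0.9544675 = 0.977.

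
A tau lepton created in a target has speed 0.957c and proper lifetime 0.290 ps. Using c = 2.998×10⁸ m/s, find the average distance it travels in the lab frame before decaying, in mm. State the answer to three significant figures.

0.287 mm

Lorentz factor: γ = (1 − 0.915849)^(−1/2) = 3.4472.
Lab-frame lifetime: Δt = γτ = 3.4472 × 0.290 ps = 0.99969 ps.
Distance: d = vΔt = 0.957 × 2.998×10⁸ m/s × 9.9969×10^-13 s = 2.87×10^-4 m = 0.287 mm.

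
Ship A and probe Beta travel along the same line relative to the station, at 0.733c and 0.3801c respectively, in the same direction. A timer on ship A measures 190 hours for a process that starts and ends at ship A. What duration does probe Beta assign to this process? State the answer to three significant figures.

The velocity of ship A relative to probe Beta is (0.733 − 0.3801)c / (1 − 0.733×0.3801) = 0.4892c; relative speed 0.4892c.
At |u| = 0.4892c, γ = (1 − 0.239317)^(−1/2) = 1.1466.
Ship A's interval is proper; time dilation gives Δt_B = γΔτ = 1.1466 × 190 hours = 218 hours.

218 hours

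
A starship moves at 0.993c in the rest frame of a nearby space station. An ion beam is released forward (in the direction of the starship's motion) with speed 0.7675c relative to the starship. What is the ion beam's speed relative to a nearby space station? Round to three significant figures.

0.999c

Relativistic velocity addition: u = (u' + v)/(1 + u'v/c²), with u' = 0.7675c and v = 0.993c.
Numerator: 0.7675 + 0.993 = 1.7605. Denominator: 1 + (0.7675)(0.993) = 1.7621275.
u = 1.7605/1.7621275 = 0.99908, so the speed is 0.999c.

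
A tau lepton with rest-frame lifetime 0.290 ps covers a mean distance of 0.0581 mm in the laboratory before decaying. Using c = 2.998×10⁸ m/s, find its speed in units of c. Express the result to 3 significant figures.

0.556c

Lab distance = (lab lifetime)·v = γτ·βc, so βγ = d/(cτ) = 5.810×10^-5/(2.998×10⁸ × 2.900×10^-13) = 0.66826.
With βγ = 0.66826: γ² = 1 + (βγ)² = 1.446571, and β = (βγ)/γ = 0.66826/1.20273 = 0.556.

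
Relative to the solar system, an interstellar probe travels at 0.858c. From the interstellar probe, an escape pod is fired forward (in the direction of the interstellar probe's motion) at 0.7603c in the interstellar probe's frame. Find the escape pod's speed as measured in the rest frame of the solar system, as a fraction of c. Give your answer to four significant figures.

Relativistic velocity addition: u = (u' + v)/(1 + u'v/c²), with u' = 0.7603c and v = 0.858c.
Numerator: 0.7603 + 0.858 = 1.6183. Denominator: 1 + (0.7603)(0.858) = 1.6523374.
u = 1.6183/1.6523374 = 0.9794, so the speed is 0.9794c.

0.9794c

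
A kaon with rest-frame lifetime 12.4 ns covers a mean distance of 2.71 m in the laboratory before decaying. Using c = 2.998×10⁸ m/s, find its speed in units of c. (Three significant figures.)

0.589c

Lab distance = (lab lifetime)·v = γτ·βc, so βγ = d/(cτ) = 2.710/(2.998×10⁸ × 1.240×10^-8) = 0.72898.
With βγ = 0.72898: γ² = 1 + (βγ)² = 1.531412, and β = (βγ)/γ = 0.72898/1.2375 = 0.589.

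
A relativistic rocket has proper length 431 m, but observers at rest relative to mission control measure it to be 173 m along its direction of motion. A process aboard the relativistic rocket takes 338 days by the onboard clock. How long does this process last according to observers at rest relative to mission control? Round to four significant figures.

842.1 days

From L = L₀/γ: γ = 431/173 = 2.49133.
The same γ dilates the second interval: 2.49133 × 338 days = 842.1 days.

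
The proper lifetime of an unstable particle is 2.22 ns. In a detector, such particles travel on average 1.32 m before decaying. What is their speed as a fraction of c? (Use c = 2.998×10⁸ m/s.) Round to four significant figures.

0.8929c

Lab distance = (lab lifetime)·v = γτ·βc, so βγ = d/(cτ) = 1.320/(2.998×10⁸ × 2.220×10^-9) = 1.9833.
With βγ = 1.9833: γ² = 1 + (βγ)² = 4.93348, and β = (βγ)/γ = 1.9833/2.22114 = 0.8929.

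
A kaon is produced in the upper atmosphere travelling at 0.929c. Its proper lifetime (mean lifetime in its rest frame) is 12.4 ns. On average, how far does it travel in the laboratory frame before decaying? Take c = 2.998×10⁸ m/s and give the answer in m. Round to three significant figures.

With β = 0.929, γ = 1/√(1 − 0.929²) = 1/√0.136959 = 2.7021.
Lab-frame lifetime: Δt = γτ = 2.7021 × 12.4 ns = 33.506 ns.
Distance: d = vΔt = 0.929 × 2.998×10⁸ m/s × 3.3506×10^-8 s = 9.33 m.

9.33 m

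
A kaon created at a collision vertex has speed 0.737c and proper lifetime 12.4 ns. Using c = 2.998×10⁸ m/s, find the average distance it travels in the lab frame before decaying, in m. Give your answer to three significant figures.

4.05 m

γ = 1/√(1 − β²) = 1/√(1 − 0.543169) = 1/√0.456831 = 1/0.675893 = 1.4795.
Lab-frame lifetime: Δt = γτ = 1.4795 × 12.4 ns = 18.346 ns.
Distance: d = vΔt = 0.737 × 2.998×10⁸ m/s × 1.8346×10^-8 s = 4.05 m.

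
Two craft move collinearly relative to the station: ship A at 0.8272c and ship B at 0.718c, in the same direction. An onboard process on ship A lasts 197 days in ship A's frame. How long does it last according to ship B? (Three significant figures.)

Speed of ship A in ship B's frame: u = (v_A − v_B)/(1 − v_A v_B/c²) = (0.8272 − 0.718)/(1 − 0.8272×0.718) = 0.1092/0.4060704 = 0.26892; |u| = 0.26892c.
γ for this relative speed: γ = 1/√(1 − 0.072318) = 1.0382.
Ship A's interval is proper; time dilation gives Δt_B = γΔτ = 1.0382 × 197 days = 205 days.

205 days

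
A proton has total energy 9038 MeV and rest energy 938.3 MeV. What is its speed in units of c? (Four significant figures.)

γ = E/(mc²) = 9038/938.3 = 9.6323.
β = √(1 − 1/γ²) = √(1 − 0.010778) = √0.989222 = 0.9946.

0.9946c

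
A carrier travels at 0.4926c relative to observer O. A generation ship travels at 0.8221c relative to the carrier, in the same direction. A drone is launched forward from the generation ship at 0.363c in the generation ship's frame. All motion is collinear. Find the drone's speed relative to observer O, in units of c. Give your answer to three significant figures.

0.969c

First combine the drone and generation ship (S''→S'): u₁ = (0.363 + 0.8221)/(1 + 0.363×0.8221) = 1.1851/1.2984223 = 0.91272.
Then combine with the carrier (S'→S): u = (0.91272 + 0.4926)/(1 + 0.91272×0.4926) = 1.40532/1.449605872 = 0.96945.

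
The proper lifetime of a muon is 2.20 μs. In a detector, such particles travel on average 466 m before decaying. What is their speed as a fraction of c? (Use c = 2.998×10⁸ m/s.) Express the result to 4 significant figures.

Lab distance = (lab lifetime)·v = γτ·βc, so βγ = d/(cτ) = 466.0/(2.998×10⁸ × 2.200×10^-6) = 0.70653.
With βγ = 0.70653: γ² = 1 + (βγ)² = 1.499185, and β = (βγ)/γ = 0.70653/1.22441 = 0.5770.

0.5770c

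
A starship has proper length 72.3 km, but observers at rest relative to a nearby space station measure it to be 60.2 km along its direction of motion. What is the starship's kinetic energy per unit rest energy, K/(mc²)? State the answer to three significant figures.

0.201

γ = L₀/L = 72.3/60.2 = 1.201.
K/(mc²) = γ − 1 = 1.201 − 1 = 0.201.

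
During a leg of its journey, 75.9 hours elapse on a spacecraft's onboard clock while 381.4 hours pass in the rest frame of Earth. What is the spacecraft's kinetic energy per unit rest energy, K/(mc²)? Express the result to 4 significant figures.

4.025

The time-dilation ratio gives γ = 381.4/75.9 = 5.02503.
K/(mc²) = γ − 1 = 5.02503 − 1 = 4.025.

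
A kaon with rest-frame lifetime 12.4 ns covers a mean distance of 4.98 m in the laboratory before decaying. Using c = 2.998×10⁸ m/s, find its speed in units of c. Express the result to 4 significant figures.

0.8013c

Let x = d/(cτ) = 4.980 m / (2.998×10⁸ m/s × 1.240×10^-8 s) = 1.3396. Since d = βγcτ, x = βγ = β/√(1−β²).
Solving: β² = x²/(1+x²) = 1.79453/2.79453 = 0.642158, so β = 0.8013.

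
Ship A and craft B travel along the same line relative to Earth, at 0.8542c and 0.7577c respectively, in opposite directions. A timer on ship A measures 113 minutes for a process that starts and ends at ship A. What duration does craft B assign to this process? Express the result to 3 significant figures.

The velocity of ship A relative to craft B is (0.8542 + 0.7577)c / (1 + 0.8542×0.7577) = 0.97855c; relative speed 0.97855c.
At |u| = 0.97855c, γ = (1 − 0.95756)^(−1/2) = 4.8541.
Ship A's interval is proper; time dilation gives Δt_B = γΔτ = 4.8541 × 113 minutes = 549 minutes.

549 minutes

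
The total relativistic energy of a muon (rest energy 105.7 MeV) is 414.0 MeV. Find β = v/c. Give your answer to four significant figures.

γ = E/(mc²) = 414.0/105.7 = 3.9167.
β = √(1 − 1/γ²) = √(1 − 0.0651868) = √0.9348132 = 0.9669.

0.9669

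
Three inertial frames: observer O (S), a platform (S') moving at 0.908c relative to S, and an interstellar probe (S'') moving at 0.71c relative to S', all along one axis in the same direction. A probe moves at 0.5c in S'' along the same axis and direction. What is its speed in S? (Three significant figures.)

0.995c

First combine the probe and interstellar probe (S''→S'): u₁ = (0.5 + 0.71)/(1 + 0.5×0.71) = 1.21/1.355 = 0.89299.
Then combine with the platform (S'→S): u = (0.89299 + 0.908)/(1 + 0.89299×0.908) = 1.80099/1.81083492 = 0.99456.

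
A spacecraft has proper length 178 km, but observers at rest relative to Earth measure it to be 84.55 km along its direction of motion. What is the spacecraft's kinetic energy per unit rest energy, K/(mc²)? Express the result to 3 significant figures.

Length contraction gives γ = L₀/L = 178/84.55 = 2.10526.
Since K = (γ−1)mc², K/(mc²) = 2.10526 − 1 = 1.11.

1.11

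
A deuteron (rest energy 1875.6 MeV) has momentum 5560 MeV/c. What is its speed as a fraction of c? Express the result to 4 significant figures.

0.9475c

βγ = pc/(mc²) = 5560/1875.6 = 2.9644.
Since γ² = 1 + (βγ)² = 9.78767, γ = √9.78767 = 3.12853, and β = (βγ)/γ = 2.9644/3.12853 = 0.9475.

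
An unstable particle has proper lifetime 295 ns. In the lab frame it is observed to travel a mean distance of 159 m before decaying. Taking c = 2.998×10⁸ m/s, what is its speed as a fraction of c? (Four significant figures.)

Lab distance = (lab lifetime)·v = γτ·βc, so βγ = d/(cτ) = 159.0/(2.998×10⁸ × 2.950×10^-7) = 1.7978.
With βγ = 1.7978: γ² = 1 + (βγ)² = 4.23208, and β = (βγ)/γ = 1.7978/2.0572 = 0.8739.

0.8739c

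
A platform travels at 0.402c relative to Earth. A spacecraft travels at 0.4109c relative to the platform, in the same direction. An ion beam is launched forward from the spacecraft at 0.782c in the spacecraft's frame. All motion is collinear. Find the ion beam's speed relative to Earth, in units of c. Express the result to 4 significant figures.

0.9574c

First combine the ion beam and spacecraft (S''→S'): u₁ = (0.782 + 0.4109)/(1 + 0.782×0.4109) = 1.1929/1.3213238 = 0.90281.
Then combine with the platform (S'→S): u = (0.90281 + 0.402)/(1 + 0.90281×0.402) = 1.30481/1.36292962 = 0.95736.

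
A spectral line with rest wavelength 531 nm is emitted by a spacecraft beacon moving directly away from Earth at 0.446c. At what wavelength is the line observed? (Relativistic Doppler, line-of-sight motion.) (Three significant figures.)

Relativistic Doppler for wavelength: λ_obs = λ_src · √((1+β)/(1−β)).
With β = 0.446: factor = √(1.446/0.554) = 1.6156.
λ_obs = 531 × 1.6156 = 858 nm.

858 nm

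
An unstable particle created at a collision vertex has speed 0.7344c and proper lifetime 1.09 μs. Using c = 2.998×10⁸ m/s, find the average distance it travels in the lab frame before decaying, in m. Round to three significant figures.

With β = 0.7344, γ = 1/√(1 − 0.7344²) = 1/√0.46065664 = 1.4734.
Lab-frame lifetime: Δt = γτ = 1.4734 × 1.09 μs = 1.606 μs.
Distance: d = vΔt = 0.7344 × 2.998×10⁸ m/s × 1.6060×10^-6 s = 354 m.

354 m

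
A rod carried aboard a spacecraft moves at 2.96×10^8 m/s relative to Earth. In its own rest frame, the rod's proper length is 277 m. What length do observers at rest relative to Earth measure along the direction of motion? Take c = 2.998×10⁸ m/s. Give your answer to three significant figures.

β = v/c = (2.96×10^8 m/s)/(2.998×10⁸ m/s) = 0.987325.
Lorentz factor: γ = (1 − 0.9748107)^(−1/2) = 6.3007.
Along the direction of motion the measured length is L₀/γ = 277/6.3007 = 44.0 m.

44.0 m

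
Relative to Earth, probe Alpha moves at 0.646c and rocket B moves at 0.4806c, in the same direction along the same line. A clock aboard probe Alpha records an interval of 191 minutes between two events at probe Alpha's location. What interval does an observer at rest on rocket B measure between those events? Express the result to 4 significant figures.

Transform probe Alpha's velocity into rocket B's frame: (0.646 − 0.4806)/(1 − 0.646·0.4806) = 0.1654/0.6895324, so the relative speed is 0.23987c.
γ for this relative speed: γ = 1/√(1 − 0.0575376) = 1.0301.
Probe Alpha's interval is proper; time dilation gives Δt_B = γΔτ = 1.0301 × 191 minutes = 196.7 minutes.

196.7 minutes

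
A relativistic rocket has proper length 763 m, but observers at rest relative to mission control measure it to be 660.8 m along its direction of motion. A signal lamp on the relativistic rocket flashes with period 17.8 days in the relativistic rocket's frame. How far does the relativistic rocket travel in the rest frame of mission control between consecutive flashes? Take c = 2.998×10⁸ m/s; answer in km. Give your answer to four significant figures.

2.662×10^11 km

Length contraction gives γ = L₀/L = 763/660.8 = 1.15466.
β = √(1 − 1/γ²) = 0.49995. Lab-frame period = γτ = 1.15466×17.8 days = 20.553 days. Distance = βc × γτ = 0.49995 × 2.998×10⁸ m/s × 1775779.2 s = 2.6616×10^14 m = 2.662×10^11 km.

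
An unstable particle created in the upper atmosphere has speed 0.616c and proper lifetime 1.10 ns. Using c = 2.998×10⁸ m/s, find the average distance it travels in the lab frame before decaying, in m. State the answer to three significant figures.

0.258 m

With β = 0.616, γ = 1/√(1 − 0.616²) = 1/√0.620544 = 1.2694.
Lab-frame lifetime: Δt = γτ = 1.2694 × 1.10 ns = 1.3963 ns.
Distance: d = vΔt = 0.616 × 2.998×10⁸ m/s × 1.3963×10^-9 s = 0.258 m.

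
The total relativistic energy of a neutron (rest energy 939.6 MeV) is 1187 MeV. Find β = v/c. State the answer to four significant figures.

0.6111

γ = E/(mc²) = 1187/939.6 = 1.2633.
β = √(1 − 1/γ²) = √(1 − 0.626595) = √0.373405 = 0.6111.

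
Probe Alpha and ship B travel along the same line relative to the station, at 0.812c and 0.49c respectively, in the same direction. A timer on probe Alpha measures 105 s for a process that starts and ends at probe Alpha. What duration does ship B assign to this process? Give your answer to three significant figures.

The velocity of probe Alpha relative to ship B is (0.812 − 0.49)c / (1 − 0.812×0.49) = 0.53478c; relative speed 0.53478c.
γ for this relative speed: γ = 1/√(1 − 0.28599) = 1.1834.
Probe Alpha's interval is proper; time dilation gives Δt_B = γΔτ = 1.1834 × 105 s = 124 s.

124 s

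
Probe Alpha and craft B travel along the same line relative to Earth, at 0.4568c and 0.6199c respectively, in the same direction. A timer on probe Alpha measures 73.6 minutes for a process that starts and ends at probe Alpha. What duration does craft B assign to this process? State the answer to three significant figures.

75.6 minutes

The velocity of probe Alpha relative to craft B is (0.4568 − 0.6199)c / (1 − 0.4568×0.6199) = −0.22753c; relative speed 0.22753c.
At |u| = 0.22753c, γ = (1 − 0.0517699)^(−1/2) = 1.0269.
Probe Alpha's interval is proper; time dilation gives Δt_B = γΔτ = 1.0269 × 73.6 minutes = 75.6 minutes.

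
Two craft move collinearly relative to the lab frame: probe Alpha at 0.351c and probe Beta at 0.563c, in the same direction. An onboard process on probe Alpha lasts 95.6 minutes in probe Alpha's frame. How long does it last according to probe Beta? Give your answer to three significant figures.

99.1 minutes

The velocity of probe Alpha relative to probe Beta is (0.351 − 0.563)c / (1 − 0.351×0.563) = −0.26421c; relative speed 0.26421c.
At |u| = 0.26421c, γ = (1 − 0.0698069)^(−1/2) = 1.0368.
Probe Alpha's interval is proper; time dilation gives Δt_B = γΔτ = 1.0368 × 95.6 minutes = 99.1 minutes.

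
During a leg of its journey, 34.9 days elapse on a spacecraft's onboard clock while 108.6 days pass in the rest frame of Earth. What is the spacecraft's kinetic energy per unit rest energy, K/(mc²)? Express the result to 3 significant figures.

2.11

The time-dilation ratio gives γ = 108.6/34.9 = 3.11175.
K/(mc²) = γ − 1 = 3.11175 − 1 = 2.11.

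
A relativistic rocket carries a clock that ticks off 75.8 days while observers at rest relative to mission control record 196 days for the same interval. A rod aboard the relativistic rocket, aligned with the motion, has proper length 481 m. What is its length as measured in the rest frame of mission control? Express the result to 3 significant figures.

186 m

The time-dilation ratio gives γ = 196/75.8 = 2.58575.
L = L₀/γ = 481/2.58575 = 186 m.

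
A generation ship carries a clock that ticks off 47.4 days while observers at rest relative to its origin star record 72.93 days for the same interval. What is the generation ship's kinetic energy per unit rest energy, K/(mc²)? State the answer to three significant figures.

From Δt = γΔτ: γ = 72.93/47.4 = 1.53861.
Since K = (γ−1)mc², K/(mc²) = 1.53861 − 1 = 0.539.

0.539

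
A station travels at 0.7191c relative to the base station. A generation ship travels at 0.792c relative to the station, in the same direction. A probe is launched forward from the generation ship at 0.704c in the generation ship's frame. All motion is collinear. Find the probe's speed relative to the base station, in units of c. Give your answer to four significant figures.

0.9934c

Compose velocities in two stages. Stage 1 (into S'): u₁ = (0.704+0.792)/(1+0.704×0.792) = 0.96047.
Stage 2 (into S): u = (0.96047+0.7191)/(1+0.96047×0.7191) = 0.99343, so the speed is 0.9934c.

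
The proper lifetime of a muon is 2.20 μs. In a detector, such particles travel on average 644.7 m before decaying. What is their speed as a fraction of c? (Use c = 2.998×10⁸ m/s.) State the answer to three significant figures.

Let x = d/(cτ) = 644.7 m / (2.998×10⁸ m/s × 2.200×10^-6 s) = 0.97747. Since d = βγcτ, x = βγ = β/√(1−β²).
Solving: β² = x²/(1+x²) = 0.955448/1.955448 = 0.488608, so β = 0.699.

0.699c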